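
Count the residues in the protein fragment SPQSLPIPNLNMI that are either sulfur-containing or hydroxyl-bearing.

3

Sulfur-containing: C, M. Hydroxyl-bearing: S, T, Y.
Sulfur-containing residues here: M12 (1).
Hydroxyl-bearing residues here: S1, S4 (2).
The two groups share no amino acid, so total = 1 + 2 = 3.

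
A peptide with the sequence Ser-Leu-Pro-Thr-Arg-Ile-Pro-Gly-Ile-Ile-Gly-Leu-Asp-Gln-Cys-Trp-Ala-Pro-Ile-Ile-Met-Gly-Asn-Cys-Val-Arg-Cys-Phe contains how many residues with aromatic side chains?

2

The aromatic amino acids are Phe (F, benzyl), Trp (W, indole), and Tyr (Y, phenol).
Matching residues: Trp16, Phe28.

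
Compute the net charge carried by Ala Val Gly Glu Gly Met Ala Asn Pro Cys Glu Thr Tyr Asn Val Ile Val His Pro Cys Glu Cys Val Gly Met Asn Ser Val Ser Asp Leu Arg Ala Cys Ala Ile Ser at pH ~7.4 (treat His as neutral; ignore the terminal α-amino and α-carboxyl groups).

-3

Near pH 7.4, K and R contribute +1 each, D and E contribute −1 each, and every other side chain (His included, as stated) is uncharged.
Positive (K, R): Arg32 → +1.
Negative (D, E): Glu4, Glu11, Glu21, Asp30 → −4.
Net charge = (+1) + (−4) = −3.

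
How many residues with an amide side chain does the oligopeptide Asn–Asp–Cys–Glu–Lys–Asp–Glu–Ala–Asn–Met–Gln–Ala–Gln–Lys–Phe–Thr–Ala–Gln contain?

5

Asparagine (N) and glutamine (Q) have uncharged amide side chains.
Matching residues: Asn1, Asn9, Gln11, Gln13, Gln18.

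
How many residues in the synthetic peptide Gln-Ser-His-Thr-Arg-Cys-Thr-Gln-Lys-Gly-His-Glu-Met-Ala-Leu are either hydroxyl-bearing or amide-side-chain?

5

Hydroxyl-bearing: S, T, Y. Amide-side-chain: N, Q.
Hydroxyl-bearing residues here: Ser2, Thr4, Thr7 (3).
Amide-side-chain residues here: Gln1, Gln8 (2).
The two groups share no amino acid, so total = 3 + 2 = 5.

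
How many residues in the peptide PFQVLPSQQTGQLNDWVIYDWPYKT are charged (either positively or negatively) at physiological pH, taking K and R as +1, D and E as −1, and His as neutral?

Charged side chains at pH ~7.4: K, R (positive); D, E (negative).
Matching residues: D15, D20, K24.

3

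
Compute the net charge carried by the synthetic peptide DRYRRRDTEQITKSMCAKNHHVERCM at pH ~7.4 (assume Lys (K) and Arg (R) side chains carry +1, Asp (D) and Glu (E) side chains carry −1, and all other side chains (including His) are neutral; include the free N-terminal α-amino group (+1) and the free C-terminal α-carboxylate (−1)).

+3

Positive (K, R): R2, R4, R5, R6, K13, K18, R24 → +7.
Negative (D, E): D1, D7, E9, E23 → −4.
The N-terminus (+1) and C-terminus (−1) cancel.
Net charge = (+7) + (−4) = +3.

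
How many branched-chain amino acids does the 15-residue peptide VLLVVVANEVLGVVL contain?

11

V, L, and I make up the branched-chain aliphatic group.
Matching residues: V1, L2, L3, V4, V5, V6, V10, L11, V13, V14, L15.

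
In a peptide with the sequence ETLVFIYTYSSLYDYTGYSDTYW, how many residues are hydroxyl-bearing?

13

Serine (S), threonine (T), and tyrosine (Y) each carry a hydroxyl group on the side chain.
Matching residues: T2, Y7, T8, Y9, S10, S11, Y13, Y15, T16, Y18, S19, T21, Y22.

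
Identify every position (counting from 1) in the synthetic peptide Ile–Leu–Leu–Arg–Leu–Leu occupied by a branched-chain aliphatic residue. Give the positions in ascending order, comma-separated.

1, 2, 3, 5, 6

Matching residues: Ile1, Leu2, Leu3, Leu5, Leu6.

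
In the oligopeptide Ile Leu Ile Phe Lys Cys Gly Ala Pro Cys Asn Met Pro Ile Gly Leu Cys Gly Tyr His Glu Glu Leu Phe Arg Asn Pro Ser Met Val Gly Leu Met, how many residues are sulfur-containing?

6

Only Cys (C) and Met (M) have a sulfur atom in the side chain.
Matching residues: Cys6, Cys10, Met12, Cys17, Met29, Met33.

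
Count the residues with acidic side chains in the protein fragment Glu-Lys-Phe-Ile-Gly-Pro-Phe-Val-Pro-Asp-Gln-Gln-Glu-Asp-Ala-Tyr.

Only D (aspartate) and E (glutamate) carry a side-chain carboxylic acid.
Matching residues: Glu1, Asp10, Glu13, Asp14.

4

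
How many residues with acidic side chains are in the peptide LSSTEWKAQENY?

Aspartate (D) and glutamate (E) have carboxylic-acid side chains and are the acidic amino acids.
Matching residues: E5, E10.

2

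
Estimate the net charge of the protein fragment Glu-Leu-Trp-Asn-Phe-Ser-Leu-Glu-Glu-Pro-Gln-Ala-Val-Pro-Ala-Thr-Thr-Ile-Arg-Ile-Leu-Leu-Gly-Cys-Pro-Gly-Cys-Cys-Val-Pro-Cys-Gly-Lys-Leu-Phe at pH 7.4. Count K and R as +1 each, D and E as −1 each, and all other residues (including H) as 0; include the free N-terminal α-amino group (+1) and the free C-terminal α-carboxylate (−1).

-1

Positive (K, R): Arg19, Lys33 → +2.
Negative (D, E): Glu1, Glu8, Glu9 → −3.
The N-terminus (+1) and C-terminus (−1) cancel.
Net charge = (+2) + (−3) = −1.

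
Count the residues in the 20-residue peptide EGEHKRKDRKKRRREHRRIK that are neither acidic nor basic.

2

Acidic: D, E. Basic: K, R, H. All other residues are neither.
Matching residues: G2, I19.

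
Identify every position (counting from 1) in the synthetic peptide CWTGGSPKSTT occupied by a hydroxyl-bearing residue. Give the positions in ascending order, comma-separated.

3, 6, 9, 10, 11

Matching residues: T3, S6, S9, T10, T11.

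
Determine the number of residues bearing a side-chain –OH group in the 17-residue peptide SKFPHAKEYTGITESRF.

5

S, T, and Y are the three residues with a side-chain hydroxyl.
Matching residues: S1, Y9, T10, T13, S15.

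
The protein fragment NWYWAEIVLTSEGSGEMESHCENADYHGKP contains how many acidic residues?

6

The acidic residues are Asp (D) and Glu (E), whose side chains end in a carboxylate group.
Matching residues: E6, E12, E16, E18, E22, D25.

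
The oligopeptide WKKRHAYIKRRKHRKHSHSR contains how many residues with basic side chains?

Lysine (K), arginine (R), and histidine (H) have basic, nitrogen-containing side chains.
Matching residues: K2, K3, R4, H5, K9, R10, R11, K12, H13, R14, K15, H16, H18, R20.

14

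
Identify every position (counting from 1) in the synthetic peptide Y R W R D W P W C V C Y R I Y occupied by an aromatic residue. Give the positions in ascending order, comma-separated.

1, 3, 6, 8, 12, 15

Matching residues: Y1, W3, W6, W8, Y12, Y15.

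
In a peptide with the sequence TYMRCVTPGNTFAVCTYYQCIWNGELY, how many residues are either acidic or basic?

2

Acidic: D, E. Basic: H, K, R.
Acidic residues here: E25 (1).
Basic residues here: R4 (1).
The two groups share no amino acid, so total = 1 + 1 = 2.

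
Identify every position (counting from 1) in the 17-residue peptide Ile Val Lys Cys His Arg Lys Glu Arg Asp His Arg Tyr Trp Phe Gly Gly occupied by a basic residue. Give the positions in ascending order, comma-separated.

3, 5, 6, 7, 9, 11, 12

Matching residues: Lys3, His5, Arg6, Lys7, Arg9, His11, Arg12.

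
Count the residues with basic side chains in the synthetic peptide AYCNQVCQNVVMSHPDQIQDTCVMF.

1

Lysine (K), arginine (R), and histidine (H) have basic, nitrogen-containing side chains.
Matching residues: H14.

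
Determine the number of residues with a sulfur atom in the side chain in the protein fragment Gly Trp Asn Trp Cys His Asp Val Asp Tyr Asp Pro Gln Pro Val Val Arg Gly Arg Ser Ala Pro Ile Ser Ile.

Only Cys (C) and Met (M) have a sulfur atom in the side chain.
Matching residues: Cys5.

1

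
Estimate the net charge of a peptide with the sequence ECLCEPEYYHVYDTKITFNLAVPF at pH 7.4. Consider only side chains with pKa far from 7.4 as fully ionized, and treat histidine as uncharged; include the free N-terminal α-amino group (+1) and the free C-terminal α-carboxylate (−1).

-3

At pH ~7.4 the Lys and Arg side chains are protonated (+1), the Asp and Glu side chains are deprotonated (−1), and with His taken as neutral all other side chains carry no charge.
Positive (K, R): K15 → +1.
Negative (D, E): E1, E5, E7, D13 → −4.
The N-terminus (+1) and C-terminus (−1) cancel.
Net charge = (+1) + (−4) = −3.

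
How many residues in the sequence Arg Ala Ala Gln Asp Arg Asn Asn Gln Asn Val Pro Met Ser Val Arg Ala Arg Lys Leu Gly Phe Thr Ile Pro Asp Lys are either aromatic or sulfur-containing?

2

Aromatic: F, W, Y. Sulfur-containing: C, M.
Aromatic residues here: Phe22 (1).
Sulfur-containing residues here: Met13 (1).
The two groups share no amino acid, so total = 1 + 1 = 2.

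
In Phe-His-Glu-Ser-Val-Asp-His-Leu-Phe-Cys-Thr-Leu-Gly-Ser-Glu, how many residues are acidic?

Aspartate (D) and glutamate (E) have carboxylic-acid side chains and are the acidic amino acids.
Matching residues: Glu3, Asp6, Glu15.

3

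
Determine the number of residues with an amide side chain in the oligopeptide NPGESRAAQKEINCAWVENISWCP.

4

Only N (asparagine) and Q (glutamine) carry a side-chain carboxamide.
Matching residues: N1, Q9, N13, N19.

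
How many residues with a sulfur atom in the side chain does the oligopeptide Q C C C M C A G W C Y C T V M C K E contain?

9

The sulfur-bearing residues are cysteine (–SH) and methionine (–S–CH₃).
Matching residues: C2, C3, C4, M5, C6, C10, C12, M15, C16.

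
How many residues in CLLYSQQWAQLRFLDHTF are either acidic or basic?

3

Acidic: D, E. Basic: H, K, R.
Acidic residues here: D15 (1).
Basic residues here: R12, H16 (2).
The two groups share no amino acid, so total = 1 + 2 = 3.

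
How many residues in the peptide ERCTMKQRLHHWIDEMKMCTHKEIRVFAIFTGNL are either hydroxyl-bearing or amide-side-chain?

Hydroxyl-bearing: S, T, Y. Amide-side-chain: N, Q.
Hydroxyl-bearing residues here: T4, T20, T31 (3).
Amide-side-chain residues here: Q7, N33 (2).
The two groups share no amino acid, so total = 3 + 2 = 5.

5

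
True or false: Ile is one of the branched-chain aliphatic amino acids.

V, L, and I make up the branched-chain aliphatic group.
Isoleucine is in this group.

True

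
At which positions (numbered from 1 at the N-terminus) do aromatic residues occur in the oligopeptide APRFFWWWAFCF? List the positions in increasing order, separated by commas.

Phenylalanine (F), tryptophan (W), and tyrosine (Y) have aromatic ring side chains.
Matching residues: F4, F5, W6, W7, W8, F10, F12.

4, 5, 6, 7, 8, 10, 12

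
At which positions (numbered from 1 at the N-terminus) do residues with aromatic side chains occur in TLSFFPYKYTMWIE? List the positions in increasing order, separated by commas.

Phenylalanine (F), tryptophan (W), and tyrosine (Y) have aromatic ring side chains.
Matching residues: F4, F5, Y7, Y9, W12.

4, 5, 7, 9, 12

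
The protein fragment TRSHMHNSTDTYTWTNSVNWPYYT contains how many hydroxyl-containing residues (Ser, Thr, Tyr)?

Matching residues: T1, S3, S8, T9, T11, Y12, T13, T15, S17, Y22, Y23, T24.

12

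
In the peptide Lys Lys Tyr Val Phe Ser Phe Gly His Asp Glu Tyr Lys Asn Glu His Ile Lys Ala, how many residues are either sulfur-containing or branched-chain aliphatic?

Sulfur-containing: C, M. Branched-chain aliphatic: I, L, V.
Sulfur-containing residues here: none (0).
Branched-chain aliphatic residues here: Val4, Ile17 (2).
The two groups share no amino acid, so total = 0 + 2 = 2.

2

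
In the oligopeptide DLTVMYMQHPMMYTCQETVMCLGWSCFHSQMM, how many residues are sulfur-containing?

10

The sulfur-bearing residues are cysteine (–SH) and methionine (–S–CH₃).
Matching residues: M5, M7, M11, M12, C15, M20, C21, C26, M31, M32.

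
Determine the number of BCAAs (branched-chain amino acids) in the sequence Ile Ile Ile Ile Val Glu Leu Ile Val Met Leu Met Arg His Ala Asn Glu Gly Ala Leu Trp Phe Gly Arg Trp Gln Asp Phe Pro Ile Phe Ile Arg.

12

V, L, and I make up the branched-chain aliphatic group.
Matching residues: Ile1, Ile2, Ile3, Ile4, Val5, Leu7, Ile8, Val9, Leu11, Leu20, Ile30, Ile32.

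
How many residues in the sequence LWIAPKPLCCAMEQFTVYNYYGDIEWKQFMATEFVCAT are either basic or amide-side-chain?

5

Basic: H, K, R. Amide-side-chain: N, Q.
Basic residues here: K6, K27 (2).
Amide-side-chain residues here: Q14, N19, Q28 (3).
The two groups share no amino acid, so total = 2 + 3 = 5.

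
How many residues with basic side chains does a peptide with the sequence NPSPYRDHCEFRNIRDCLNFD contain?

Lysine (K), arginine (R), and histidine (H) have basic, nitrogen-containing side chains.
Matching residues: R6, H8, R12, R15.

4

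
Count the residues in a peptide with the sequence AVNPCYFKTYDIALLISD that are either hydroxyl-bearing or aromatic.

5

Hydroxyl-bearing: S, T, Y. Aromatic: F, W, Y.
Hydroxyl-bearing residues here: Y6, T9, Y10, S17 (4).
Aromatic residues here: Y6, F7, Y10 (3).
Y is in both groups, so the 2 Y residues must not be double-counted.
Total = 4 + 3 − 2 = 5.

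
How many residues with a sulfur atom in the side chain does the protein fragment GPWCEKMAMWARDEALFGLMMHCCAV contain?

7

The sulfur-bearing residues are cysteine (–SH) and methionine (–S–CH₃).
Matching residues: C4, M7, M9, M20, M21, C23, C24.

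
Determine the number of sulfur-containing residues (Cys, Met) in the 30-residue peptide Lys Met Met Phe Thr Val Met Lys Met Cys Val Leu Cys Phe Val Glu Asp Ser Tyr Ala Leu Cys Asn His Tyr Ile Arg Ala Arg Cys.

Matching residues: Met2, Met3, Met7, Met9, Cys10, Cys13, Cys22, Cys30.

8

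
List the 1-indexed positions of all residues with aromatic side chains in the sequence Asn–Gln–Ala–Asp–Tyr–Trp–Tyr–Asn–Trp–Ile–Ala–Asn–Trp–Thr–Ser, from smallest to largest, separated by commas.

F, W, and Y each carry an aromatic ring on the side chain.
Matching residues: Tyr5, Trp6, Tyr7, Trp9, Trp13.

5, 6, 7, 9, 13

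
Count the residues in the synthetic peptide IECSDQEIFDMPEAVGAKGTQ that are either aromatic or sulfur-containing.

3

Aromatic: F, W, Y. Sulfur-containing: C, M.
Aromatic residues here: F9 (1).
Sulfur-containing residues here: C3, M11 (2).
The two groups share no amino acid, so total = 1 + 2 = 3.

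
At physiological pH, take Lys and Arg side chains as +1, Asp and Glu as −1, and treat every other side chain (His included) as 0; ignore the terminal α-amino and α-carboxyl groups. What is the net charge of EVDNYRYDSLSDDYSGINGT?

-4

Positive (K, R): R6 → +1.
Negative (D, E): E1, D3, D8, D12, D13 → −5.
Net charge = (+1) + (−5) = −4.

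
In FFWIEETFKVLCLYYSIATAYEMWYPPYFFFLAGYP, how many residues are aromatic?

The aromatic amino acids are Phe (F, benzyl), Trp (W, indole), and Tyr (Y, phenol).
Matching residues: F1, F2, W3, F8, Y14, Y15, Y21, W24, Y25, Y28, F29, F30, F31, Y35.

14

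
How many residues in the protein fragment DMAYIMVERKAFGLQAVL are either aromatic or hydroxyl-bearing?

Aromatic: F, W, Y. Hydroxyl-bearing: S, T, Y.
Aromatic residues here: Y4, F12 (2).
Hydroxyl-bearing residues here: Y4 (1).
Y is in both groups, so the 1 Y residue must not be double-counted.
Total = 2 + 1 − 1 = 2.

2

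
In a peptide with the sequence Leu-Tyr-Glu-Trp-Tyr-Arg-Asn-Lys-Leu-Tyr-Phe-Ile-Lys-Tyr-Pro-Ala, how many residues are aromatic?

Phenylalanine (F), tryptophan (W), and tyrosine (Y) have aromatic ring side chains.
Matching residues: Tyr2, Trp4, Tyr5, Tyr10, Phe11, Tyr14.

6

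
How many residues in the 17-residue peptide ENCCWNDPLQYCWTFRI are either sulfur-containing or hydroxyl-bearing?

Sulfur-containing: C, M. Hydroxyl-bearing: S, T, Y.
Sulfur-containing residues here: C3, C4, C12 (3).
Hydroxyl-bearing residues here: Y11, T14 (2).
The two groups share no amino acid, so total = 3 + 2 = 5.

5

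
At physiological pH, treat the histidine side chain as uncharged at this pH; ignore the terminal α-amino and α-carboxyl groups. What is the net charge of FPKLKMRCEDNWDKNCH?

+1

At pH ~7.4 the Lys and Arg side chains are protonated (+1), the Asp and Glu side chains are deprotonated (−1), and with His taken as neutral all other side chains carry no charge.
Positive (K, R): K3, K5, R7, K14 → +4.
Negative (D, E): E9, D10, D13 → −3.
Net charge = (+4) + (−3) = +1.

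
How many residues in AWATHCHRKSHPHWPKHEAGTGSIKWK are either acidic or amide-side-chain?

1

Acidic: D, E. Amide-side-chain: N, Q.
Acidic residues here: E18 (1).
Amide-side-chain residues here: none (0).
The two groups share no amino acid, so total = 1 + 0 = 1.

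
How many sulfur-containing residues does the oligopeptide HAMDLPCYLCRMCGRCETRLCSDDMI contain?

The sulfur-bearing residues are cysteine (–SH) and methionine (–S–CH₃).
Matching residues: M3, C7, C10, M12, C13, C16, C21, M25.

8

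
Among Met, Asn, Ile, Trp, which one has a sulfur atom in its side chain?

Cysteine (C, thiol) and methionine (M, thioether) are the two sulfur-containing amino acids.
Of the listed options, only Met belongs to this group.

Met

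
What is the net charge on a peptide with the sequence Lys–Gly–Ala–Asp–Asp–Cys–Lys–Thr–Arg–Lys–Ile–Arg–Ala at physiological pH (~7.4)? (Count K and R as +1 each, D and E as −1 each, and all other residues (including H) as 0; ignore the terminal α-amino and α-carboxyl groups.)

Positive (K, R): Lys1, Lys7, Arg9, Lys10, Arg12 → +5.
Negative (D, E): Asp4, Asp5 → −2.
Net charge = (+5) + (−2) = +3.

+3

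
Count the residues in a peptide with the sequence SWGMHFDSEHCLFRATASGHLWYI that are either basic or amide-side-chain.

4

Basic: H, K, R. Amide-side-chain: N, Q.
Basic residues here: H5, H10, R14, H20 (4).
Amide-side-chain residues here: none (0).
The two groups share no amino acid, so total = 4 + 0 = 4.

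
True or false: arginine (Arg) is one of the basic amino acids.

True

K, R, and H are the three residues with basic side chains (ε-amine, guanidinium, and imidazole respectively).
Arginine is in this group.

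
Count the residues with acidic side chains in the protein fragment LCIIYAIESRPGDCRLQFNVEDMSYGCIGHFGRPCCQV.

Aspartate (D) and glutamate (E) have carboxylic-acid side chains and are the acidic amino acids.
Matching residues: E8, D13, E21, D22.

4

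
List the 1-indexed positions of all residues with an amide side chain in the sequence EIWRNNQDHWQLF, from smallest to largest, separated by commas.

Only N (asparagine) and Q (glutamine) carry a side-chain carboxamide.
Matching residues: N5, N6, Q7, Q11.

5, 6, 7, 11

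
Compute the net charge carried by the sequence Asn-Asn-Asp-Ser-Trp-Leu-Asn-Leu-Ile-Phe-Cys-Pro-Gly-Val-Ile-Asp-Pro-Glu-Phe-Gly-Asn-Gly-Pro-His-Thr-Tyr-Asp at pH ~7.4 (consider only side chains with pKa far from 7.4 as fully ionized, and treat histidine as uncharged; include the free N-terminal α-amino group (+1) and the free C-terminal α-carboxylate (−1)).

-4

Near pH 7.4, K and R contribute +1 each, D and E contribute −1 each, and every other side chain (His included, as stated) is uncharged.
Positive (K, R): none → +0.
Negative (D, E): Asp3, Asp16, Glu18, Asp27 → −4.
The N-terminus (+1) and C-terminus (−1) cancel.
Net charge = (+0) + (−4) = −4.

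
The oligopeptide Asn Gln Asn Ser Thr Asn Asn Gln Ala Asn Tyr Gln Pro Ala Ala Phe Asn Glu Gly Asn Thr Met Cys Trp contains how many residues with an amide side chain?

Only N (asparagine) and Q (glutamine) carry a side-chain carboxamide.
Matching residues: Asn1, Gln2, Asn3, Asn6, Asn7, Gln8, Asn10, Gln12, Asn17, Asn20.

10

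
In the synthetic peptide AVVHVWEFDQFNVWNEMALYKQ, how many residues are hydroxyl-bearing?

The –OH-bearing residues are Ser, Thr (aliphatic alcohols), and Tyr (phenol).
Matching residues: Y20.

1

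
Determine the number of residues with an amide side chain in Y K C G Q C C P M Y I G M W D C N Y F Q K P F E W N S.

The amide-side-chain residues are Asn (N) and Gln (Q).
Matching residues: Q5, N17, Q20, N26.

4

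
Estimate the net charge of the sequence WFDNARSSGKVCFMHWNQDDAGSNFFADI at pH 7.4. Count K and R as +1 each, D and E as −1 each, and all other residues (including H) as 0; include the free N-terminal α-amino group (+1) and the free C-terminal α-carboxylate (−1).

Positive (K, R): R6, K10 → +2.
Negative (D, E): D3, D19, D20, D28 → −4.
The N-terminus (+1) and C-terminus (−1) cancel.
Net charge = (+2) + (−4) = −2.

-2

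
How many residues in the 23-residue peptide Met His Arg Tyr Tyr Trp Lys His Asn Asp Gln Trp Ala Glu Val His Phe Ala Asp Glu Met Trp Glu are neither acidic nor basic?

Acidic: D, E. Basic: K, R, H. All other residues are neither.
Matching residues: Met1, Tyr4, Tyr5, Trp6, Asn9, Gln11, Trp12, Ala13, Val15, Phe17, Ala18, Met21, Trp22.

13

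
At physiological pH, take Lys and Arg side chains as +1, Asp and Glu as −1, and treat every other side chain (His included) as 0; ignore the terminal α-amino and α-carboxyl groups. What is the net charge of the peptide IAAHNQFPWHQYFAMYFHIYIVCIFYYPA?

0

Positive (K, R): none → +0.
Negative (D, E): none → −0.
Net charge = (+0) + (−0) = 0.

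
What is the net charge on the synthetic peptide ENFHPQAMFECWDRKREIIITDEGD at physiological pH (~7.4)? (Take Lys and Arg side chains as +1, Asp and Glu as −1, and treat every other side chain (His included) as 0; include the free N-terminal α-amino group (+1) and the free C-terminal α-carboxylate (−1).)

Positive (K, R): R14, K15, R16 → +3.
Negative (D, E): E1, E10, D13, E17, D22, E23, D25 → −7.
The N-terminus (+1) and C-terminus (−1) cancel.
Net charge = (+3) + (−7) = −4.

-4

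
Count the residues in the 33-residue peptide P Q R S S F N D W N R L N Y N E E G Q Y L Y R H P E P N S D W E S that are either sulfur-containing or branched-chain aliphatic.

2

Sulfur-containing: C, M. Branched-chain aliphatic: I, L, V.
Sulfur-containing residues here: none (0).
Branched-chain aliphatic residues here: L12, L21 (2).
The two groups share no amino acid, so total = 0 + 2 = 2.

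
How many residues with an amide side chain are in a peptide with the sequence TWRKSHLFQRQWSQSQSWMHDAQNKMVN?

Only N (asparagine) and Q (glutamine) carry a side-chain carboxamide.
Matching residues: Q9, Q11, Q14, Q16, Q23, N24, N28.

7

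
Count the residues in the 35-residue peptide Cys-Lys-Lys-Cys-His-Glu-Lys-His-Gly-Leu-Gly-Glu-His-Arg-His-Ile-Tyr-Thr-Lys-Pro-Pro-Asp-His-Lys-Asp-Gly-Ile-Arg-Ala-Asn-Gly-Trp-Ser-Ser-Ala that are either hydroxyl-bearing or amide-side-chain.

Hydroxyl-bearing: S, T, Y. Amide-side-chain: N, Q.
Hydroxyl-bearing residues here: Tyr17, Thr18, Ser33, Ser34 (4).
Amide-side-chain residues here: Asn30 (1).
The two groups share no amino acid, so total = 4 + 1 = 5.

5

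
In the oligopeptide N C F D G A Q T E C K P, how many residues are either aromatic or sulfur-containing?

3

Aromatic: F, W, Y. Sulfur-containing: C, M.
Aromatic residues here: F3 (1).
Sulfur-containing residues here: C2, C10 (2).
The two groups share no amino acid, so total = 1 + 2 = 3.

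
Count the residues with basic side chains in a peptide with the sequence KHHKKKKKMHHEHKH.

13

The basic amino acids are Lys (K), Arg (R), and His (H).
Matching residues: K1, H2, H3, K4, K5, K6, K7, K8, H10, H11, H13, K14, H15.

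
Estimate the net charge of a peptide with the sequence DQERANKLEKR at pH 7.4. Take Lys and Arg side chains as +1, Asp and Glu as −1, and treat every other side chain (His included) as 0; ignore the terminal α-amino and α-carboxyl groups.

+1

Positive (K, R): R4, K7, K10, R11 → +4.
Negative (D, E): D1, E3, E9 → −3.
Net charge = (+4) + (−3) = +1.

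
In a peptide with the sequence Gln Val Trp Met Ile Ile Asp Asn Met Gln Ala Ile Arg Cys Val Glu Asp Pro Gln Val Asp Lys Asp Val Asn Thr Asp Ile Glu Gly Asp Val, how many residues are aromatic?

1

The aromatic amino acids are Phe (F, benzyl), Trp (W, indole), and Tyr (Y, phenol).
Matching residues: Trp3.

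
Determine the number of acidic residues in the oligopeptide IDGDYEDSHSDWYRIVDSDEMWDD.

The acidic residues are Asp (D) and Glu (E), whose side chains end in a carboxylate group.
Matching residues: D2, D4, E6, D7, D11, D17, D19, E20, D23, D24.

10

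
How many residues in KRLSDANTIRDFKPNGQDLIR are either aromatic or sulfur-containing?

1

Aromatic: F, W, Y. Sulfur-containing: C, M.
Aromatic residues here: F12 (1).
Sulfur-containing residues here: none (0).
The two groups share no amino acid, so total = 1 + 0 = 1.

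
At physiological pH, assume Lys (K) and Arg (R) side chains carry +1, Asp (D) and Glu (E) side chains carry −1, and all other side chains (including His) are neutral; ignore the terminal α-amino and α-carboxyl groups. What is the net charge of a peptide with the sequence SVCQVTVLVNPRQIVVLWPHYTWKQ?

Positive (K, R): R12, K24 → +2.
Negative (D, E): none → −0.
Net charge = (+2) + (−0) = +2.

+2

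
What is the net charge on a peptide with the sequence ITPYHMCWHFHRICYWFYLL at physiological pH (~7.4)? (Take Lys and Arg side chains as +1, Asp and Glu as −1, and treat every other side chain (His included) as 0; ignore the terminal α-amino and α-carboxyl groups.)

Positive (K, R): R12 → +1.
Negative (D, E): none → −0.
Net charge = (+1) + (−0) = +1.

+1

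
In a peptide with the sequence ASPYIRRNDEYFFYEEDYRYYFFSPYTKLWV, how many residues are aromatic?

12

Phenylalanine (F), tryptophan (W), and tyrosine (Y) have aromatic ring side chains.
Matching residues: Y4, Y11, F12, F13, Y14, Y18, Y20, Y21, F22, F23, Y26, W30.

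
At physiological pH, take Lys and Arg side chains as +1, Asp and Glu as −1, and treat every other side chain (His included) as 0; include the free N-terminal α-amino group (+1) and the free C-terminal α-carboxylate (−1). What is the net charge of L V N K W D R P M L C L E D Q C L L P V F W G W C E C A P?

-2

Positive (K, R): K4, R7 → +2.
Negative (D, E): D6, E13, D14, E26 → −4.
The N-terminus (+1) and C-terminus (−1) cancel.
Net charge = (+2) + (−4) = −2.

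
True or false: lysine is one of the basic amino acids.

True

Lysine (K), arginine (R), and histidine (H) have basic, nitrogen-containing side chains.
Lysine is in this group.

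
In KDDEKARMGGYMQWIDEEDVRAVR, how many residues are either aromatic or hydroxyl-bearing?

2

Aromatic: F, W, Y. Hydroxyl-bearing: S, T, Y.
Aromatic residues here: Y11, W14 (2).
Hydroxyl-bearing residues here: Y11 (1).
Y is in both groups, so the 1 Y residue must not be double-counted.
Total = 2 + 1 − 1 = 2.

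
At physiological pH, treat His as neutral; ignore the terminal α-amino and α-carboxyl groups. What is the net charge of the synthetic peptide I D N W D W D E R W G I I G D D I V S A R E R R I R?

At pH ~7.4 the Lys and Arg side chains are protonated (+1), the Asp and Glu side chains are deprotonated (−1), and with His taken as neutral all other side chains carry no charge.
Positive (K, R): R9, R21, R23, R24, R26 → +5.
Negative (D, E): D2, D5, D7, E8, D15, D16, E22 → −7.
Net charge = (+5) + (−7) = −2.

-2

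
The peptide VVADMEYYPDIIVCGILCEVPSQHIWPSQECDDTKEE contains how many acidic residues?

9

The acidic residues are Asp (D) and Glu (E), whose side chains end in a carboxylate group.
Matching residues: D4, E6, D10, E19, E30, D32, D33, E36, E37.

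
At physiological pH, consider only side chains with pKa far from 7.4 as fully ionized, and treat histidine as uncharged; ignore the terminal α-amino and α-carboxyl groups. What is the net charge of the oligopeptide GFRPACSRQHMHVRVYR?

+4

Near pH 7.4, K and R contribute +1 each, D and E contribute −1 each, and every other side chain (His included, as stated) is uncharged.
Positive (K, R): R3, R8, R14, R17 → +4.
Negative (D, E): none → −0.
Net charge = (+4) + (−0) = +4.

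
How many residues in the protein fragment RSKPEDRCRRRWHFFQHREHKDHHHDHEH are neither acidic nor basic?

Acidic: D, E. Basic: K, R, H. All other residues are neither.
Matching residues: S2, P4, C8, W12, F14, F15, Q16.

7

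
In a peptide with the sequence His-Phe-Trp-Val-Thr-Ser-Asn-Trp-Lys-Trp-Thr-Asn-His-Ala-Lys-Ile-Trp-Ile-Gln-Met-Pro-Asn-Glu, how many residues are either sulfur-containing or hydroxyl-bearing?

4

Sulfur-containing: C, M. Hydroxyl-bearing: S, T, Y.
Sulfur-containing residues here: Met20 (1).
Hydroxyl-bearing residues here: Thr5, Ser6, Thr11 (3).
The two groups share no amino acid, so total = 1 + 3 = 4.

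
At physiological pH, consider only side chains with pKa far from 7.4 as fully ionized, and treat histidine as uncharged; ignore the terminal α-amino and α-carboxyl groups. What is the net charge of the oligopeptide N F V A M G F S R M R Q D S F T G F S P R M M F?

The side chains ionized at physiological pH are Lys/Arg (+1) and Asp/Glu (−1); with His treated as neutral, nothing else contributes.
Positive (K, R): R9, R11, R21 → +3.
Negative (D, E): D13 → −1.
Net charge = (+3) + (−1) = +2.

+2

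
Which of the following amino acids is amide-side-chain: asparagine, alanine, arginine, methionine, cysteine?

The amide-side-chain residues are Asn (N) and Gln (Q).
Of the listed options, only asparagine belongs to this group.

asparagine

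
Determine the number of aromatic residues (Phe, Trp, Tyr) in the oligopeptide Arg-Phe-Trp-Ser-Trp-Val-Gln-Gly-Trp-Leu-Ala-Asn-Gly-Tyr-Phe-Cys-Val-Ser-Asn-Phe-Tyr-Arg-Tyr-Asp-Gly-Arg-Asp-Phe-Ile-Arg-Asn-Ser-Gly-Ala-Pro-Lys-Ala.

10

Matching residues: Phe2, Trp3, Trp5, Trp9, Tyr14, Phe15, Phe20, Tyr21, Tyr23, Phe28.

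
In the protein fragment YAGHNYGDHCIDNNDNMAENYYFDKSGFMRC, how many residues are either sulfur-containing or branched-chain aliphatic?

Sulfur-containing: C, M. Branched-chain aliphatic: I, L, V.
Sulfur-containing residues here: C10, M17, M29, C31 (4).
Branched-chain aliphatic residues here: I11 (1).
The two groups share no amino acid, so total = 4 + 1 = 5.

5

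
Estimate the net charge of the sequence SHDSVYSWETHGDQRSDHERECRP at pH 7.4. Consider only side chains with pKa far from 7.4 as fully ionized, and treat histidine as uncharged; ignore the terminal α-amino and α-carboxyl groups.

Near pH 7.4, K and R contribute +1 each, D and E contribute −1 each, and every other side chain (His included, as stated) is uncharged.
Positive (K, R): R15, R20, R23 → +3.
Negative (D, E): D3, E9, D13, D17, E19, E21 → −6.
Net charge = (+3) + (−6) = −3.

-3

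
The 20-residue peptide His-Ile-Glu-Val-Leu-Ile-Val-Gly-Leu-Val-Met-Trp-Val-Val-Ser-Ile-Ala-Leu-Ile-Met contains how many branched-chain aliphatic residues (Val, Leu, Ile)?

12

Matching residues: Ile2, Val4, Leu5, Ile6, Val7, Leu9, Val10, Val13, Val14, Ile16, Leu18, Ile19.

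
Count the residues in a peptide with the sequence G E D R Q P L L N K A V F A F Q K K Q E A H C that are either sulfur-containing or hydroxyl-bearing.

Sulfur-containing: C, M. Hydroxyl-bearing: S, T, Y.
Sulfur-containing residues here: C23 (1).
Hydroxyl-bearing residues here: none (0).
The two groups share no amino acid, so total = 1 + 0 = 1.

1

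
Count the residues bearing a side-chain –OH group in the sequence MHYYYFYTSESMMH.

7

Serine (S), threonine (T), and tyrosine (Y) each carry a hydroxyl group on the side chain.
Matching residues: Y3, Y4, Y5, Y7, T8, S9, S11.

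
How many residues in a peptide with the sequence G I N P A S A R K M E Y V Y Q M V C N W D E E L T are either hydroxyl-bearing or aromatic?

Hydroxyl-bearing: S, T, Y. Aromatic: F, W, Y.
Hydroxyl-bearing residues here: S6, Y12, Y14, T25 (4).
Aromatic residues here: Y12, Y14, W20 (3).
Y is in both groups, so the 2 Y residues must not be double-counted.
Total = 4 + 3 − 2 = 5.

5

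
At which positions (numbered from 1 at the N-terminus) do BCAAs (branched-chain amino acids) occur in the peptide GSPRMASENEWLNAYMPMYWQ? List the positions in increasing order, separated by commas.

12

The BCAAs are Val, Leu, and Ile — aliphatic side chains with a branch point.
Matching residues: L12.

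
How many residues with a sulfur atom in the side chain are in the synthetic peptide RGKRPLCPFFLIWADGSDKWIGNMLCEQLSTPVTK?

3

The sulfur-bearing residues are cysteine (–SH) and methionine (–S–CH₃).
Matching residues: C7, M24, C26.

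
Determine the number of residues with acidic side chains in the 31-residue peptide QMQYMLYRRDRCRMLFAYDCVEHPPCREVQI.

Aspartate (D) and glutamate (E) have carboxylic-acid side chains and are the acidic amino acids.
Matching residues: D10, D19, E22, E28.

4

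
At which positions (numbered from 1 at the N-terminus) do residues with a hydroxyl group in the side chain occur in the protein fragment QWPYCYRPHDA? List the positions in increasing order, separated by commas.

S, T, and Y are the three residues with a side-chain hydroxyl.
Matching residues: Y4, Y6.

4, 6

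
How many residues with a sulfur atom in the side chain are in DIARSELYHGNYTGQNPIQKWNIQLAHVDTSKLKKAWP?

0

The sulfur-bearing residues are cysteine (–SH) and methionine (–S–CH₃).
None of the 38 residues belong to this group.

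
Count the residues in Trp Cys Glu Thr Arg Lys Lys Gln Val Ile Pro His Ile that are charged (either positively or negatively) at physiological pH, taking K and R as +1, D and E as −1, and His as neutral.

Charged side chains at pH ~7.4: K, R (positive); D, E (negative).
Matching residues: Glu3, Arg5, Lys6, Lys7.

4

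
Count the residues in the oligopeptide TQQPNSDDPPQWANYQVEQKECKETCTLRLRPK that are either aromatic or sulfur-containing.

4

Aromatic: F, W, Y. Sulfur-containing: C, M.
Aromatic residues here: W12, Y15 (2).
Sulfur-containing residues here: C22, C26 (2).
The two groups share no amino acid, so total = 2 + 2 = 4.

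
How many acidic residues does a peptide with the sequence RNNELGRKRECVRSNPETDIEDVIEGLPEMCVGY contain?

Only D (aspartate) and E (glutamate) carry a side-chain carboxylic acid.
Matching residues: E4, E10, E17, D19, E21, D22, E25, E29.

8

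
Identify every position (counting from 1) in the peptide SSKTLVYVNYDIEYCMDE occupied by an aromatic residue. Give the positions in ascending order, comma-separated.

Phenylalanine (F), tryptophan (W), and tyrosine (Y) have aromatic ring side chains.
Matching residues: Y7, Y10, Y14.

7, 10, 14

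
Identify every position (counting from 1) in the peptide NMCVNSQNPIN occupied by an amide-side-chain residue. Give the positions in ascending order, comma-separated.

1, 5, 7, 8, 11

Asparagine (N) and glutamine (Q) have uncharged amide side chains.
Matching residues: N1, N5, Q7, N8, N11.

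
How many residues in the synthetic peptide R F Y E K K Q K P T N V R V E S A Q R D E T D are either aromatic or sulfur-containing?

2

Aromatic: F, W, Y. Sulfur-containing: C, M.
Aromatic residues here: F2, Y3 (2).
Sulfur-containing residues here: none (0).
The two groups share no amino acid, so total = 2 + 0 = 2.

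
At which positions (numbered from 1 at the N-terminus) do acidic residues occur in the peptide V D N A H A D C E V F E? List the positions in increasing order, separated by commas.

Only D (aspartate) and E (glutamate) carry a side-chain carboxylic acid.
Matching residues: D2, D7, E9, E12.

2, 7, 9, 12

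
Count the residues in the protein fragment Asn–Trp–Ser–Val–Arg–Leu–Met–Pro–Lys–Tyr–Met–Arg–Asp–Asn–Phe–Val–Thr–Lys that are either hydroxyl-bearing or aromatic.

5

Hydroxyl-bearing: S, T, Y. Aromatic: F, W, Y.
Hydroxyl-bearing residues here: Ser3, Tyr10, Thr17 (3).
Aromatic residues here: Trp2, Tyr10, Phe15 (3).
Y is in both groups, so the 1 Y residue must not be double-counted.
Total = 3 + 3 − 1 = 5.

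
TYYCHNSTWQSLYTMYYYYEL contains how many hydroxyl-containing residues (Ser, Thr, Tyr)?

Matching residues: T1, Y2, Y3, S7, T8, S11, Y13, T14, Y16, Y17, Y18, Y19.

12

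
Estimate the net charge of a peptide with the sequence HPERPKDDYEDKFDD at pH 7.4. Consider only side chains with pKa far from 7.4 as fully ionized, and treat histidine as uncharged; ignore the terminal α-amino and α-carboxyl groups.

Near pH 7.4, K and R contribute +1 each, D and E contribute −1 each, and every other side chain (His included, as stated) is uncharged.
Positive (K, R): R4, K6, K12 → +3.
Negative (D, E): E3, D7, D8, E10, D11, D14, D15 → −7.
Net charge = (+3) + (−7) = −4.

-4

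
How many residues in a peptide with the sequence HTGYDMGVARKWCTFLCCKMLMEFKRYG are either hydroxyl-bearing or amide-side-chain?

4

Hydroxyl-bearing: S, T, Y. Amide-side-chain: N, Q.
Hydroxyl-bearing residues here: T2, Y4, T14, Y27 (4).
Amide-side-chain residues here: none (0).
The two groups share no amino acid, so total = 4 + 0 = 4.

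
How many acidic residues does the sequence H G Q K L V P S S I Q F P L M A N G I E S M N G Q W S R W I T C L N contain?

1

Aspartate (D) and glutamate (E) have carboxylic-acid side chains and are the acidic amino acids.
Matching residues: E20.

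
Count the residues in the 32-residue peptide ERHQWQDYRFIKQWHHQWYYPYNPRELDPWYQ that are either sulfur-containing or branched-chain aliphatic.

Sulfur-containing: C, M. Branched-chain aliphatic: I, L, V.
Sulfur-containing residues here: none (0).
Branched-chain aliphatic residues here: I11, L27 (2).
The two groups share no amino acid, so total = 0 + 2 = 2.

2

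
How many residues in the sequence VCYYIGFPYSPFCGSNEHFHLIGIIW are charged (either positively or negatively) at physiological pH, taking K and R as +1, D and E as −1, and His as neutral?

1

Charged side chains at pH ~7.4: K, R (positive); D, E (negative).
Matching residues: E17.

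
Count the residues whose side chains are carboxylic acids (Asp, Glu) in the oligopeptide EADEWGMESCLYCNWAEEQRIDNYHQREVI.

Matching residues: E1, D3, E4, E8, E17, E18, D22, E28.

8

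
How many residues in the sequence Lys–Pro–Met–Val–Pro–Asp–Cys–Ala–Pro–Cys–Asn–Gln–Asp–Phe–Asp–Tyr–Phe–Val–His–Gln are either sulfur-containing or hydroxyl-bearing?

Sulfur-containing: C, M. Hydroxyl-bearing: S, T, Y.
Sulfur-containing residues here: Met3, Cys7, Cys10 (3).
Hydroxyl-bearing residues here: Tyr16 (1).
The two groups share no amino acid, so total = 3 + 1 = 4.

4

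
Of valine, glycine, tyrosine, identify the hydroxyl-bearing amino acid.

The –OH-bearing residues are Ser, Thr (aliphatic alcohols), and Tyr (phenol).
Of the listed options, only tyrosine belongs to this group.

tyrosine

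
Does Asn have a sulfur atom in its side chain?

No

The sulfur-bearing residues are cysteine (–SH) and methionine (–S–CH₃).
Asparagine is not in this group.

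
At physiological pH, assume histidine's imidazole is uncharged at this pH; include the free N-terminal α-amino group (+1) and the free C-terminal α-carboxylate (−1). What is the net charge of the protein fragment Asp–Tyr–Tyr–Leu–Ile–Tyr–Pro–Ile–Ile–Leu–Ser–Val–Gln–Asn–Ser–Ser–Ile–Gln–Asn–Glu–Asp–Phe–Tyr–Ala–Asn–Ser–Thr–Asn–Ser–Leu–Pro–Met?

Near pH 7.4, K and R contribute +1 each, D and E contribute −1 each, and every other side chain (His included, as stated) is uncharged.
Positive (K, R): none → +0.
Negative (D, E): Asp1, Glu20, Asp21 → −3.
The N-terminus (+1) and C-terminus (−1) cancel.
Net charge = (+0) + (−3) = −3.

-3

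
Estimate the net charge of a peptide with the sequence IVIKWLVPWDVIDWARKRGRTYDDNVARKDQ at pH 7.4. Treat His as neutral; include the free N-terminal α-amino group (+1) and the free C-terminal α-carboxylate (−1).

At pH ~7.4 the Lys and Arg side chains are protonated (+1), the Asp and Glu side chains are deprotonated (−1), and with His taken as neutral all other side chains carry no charge.
Positive (K, R): K4, R16, K17, R18, R20, R28, K29 → +7.
Negative (D, E): D10, D13, D23, D24, D30 → −5.
The N-terminus (+1) and C-terminus (−1) cancel.
Net charge = (+7) + (−5) = +2.

+2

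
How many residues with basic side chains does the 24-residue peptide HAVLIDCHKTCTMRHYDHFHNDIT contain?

K, R, and H are the three residues with basic side chains (ε-amine, guanidinium, and imidazole respectively).
Matching residues: H1, H8, K9, R14, H15, H18, H20.

7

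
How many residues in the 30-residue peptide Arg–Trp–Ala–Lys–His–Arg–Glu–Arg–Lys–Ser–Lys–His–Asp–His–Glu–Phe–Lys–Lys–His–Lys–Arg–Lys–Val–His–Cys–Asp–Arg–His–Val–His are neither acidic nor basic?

Acidic: D, E. Basic: K, R, H. All other residues are neither.
Matching residues: Trp2, Ala3, Ser10, Phe16, Val23, Cys25, Val29.

7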